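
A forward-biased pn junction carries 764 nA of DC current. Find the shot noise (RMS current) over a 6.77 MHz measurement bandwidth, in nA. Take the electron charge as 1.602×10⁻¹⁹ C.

I_n = √(2qI·B)
2qI·B = 2 × 1.602×10⁻¹⁹ × 7.64×10⁻⁷ × 6.77×10⁶ = 1.66×10⁻¹⁸ A²
I_n = √(1.66×10⁻¹⁸) = 1.29×10⁻⁹ A = 1.29 nA

1.29 nA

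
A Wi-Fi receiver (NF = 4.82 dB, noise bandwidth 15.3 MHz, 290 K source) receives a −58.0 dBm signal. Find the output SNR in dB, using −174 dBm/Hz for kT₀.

Noise floor: N = −174 + 10 log₁₀(B) + NF
10 log₁₀(1.53×10⁷) = 71.85 dB
N = −174 + 71.85 + 4.82 = −97.33 dBm
SNR = P_sig − N = −58.0 − (−97.33) = 39.33 dB → 39.3 dB

39.3 dB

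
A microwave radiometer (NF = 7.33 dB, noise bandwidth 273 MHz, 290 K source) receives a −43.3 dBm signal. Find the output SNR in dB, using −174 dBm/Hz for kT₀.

Noise floor: N = −174 + 10 log₁₀(B) + NF
10 log₁₀(2.73×10⁸) = 84.36 dB
N = −174 + 84.36 + 7.33 = −82.31 dBm
SNR = P_sig − N = −43.3 − (−82.31) = 39.01 dB → 39.0 dB

39.0 dB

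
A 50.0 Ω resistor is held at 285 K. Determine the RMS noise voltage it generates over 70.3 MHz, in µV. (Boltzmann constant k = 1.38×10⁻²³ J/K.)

7.44 µV

V_n = √(4kTRB)
4kTRB = 4 × 1.38×10⁻²³ × 285 × 5.00×10¹ × 7.03×10⁷ = 5.53×10⁻¹¹ V²
V_n = √(5.53×10⁻¹¹) = 7.44×10⁻⁶ V = 7.44 µV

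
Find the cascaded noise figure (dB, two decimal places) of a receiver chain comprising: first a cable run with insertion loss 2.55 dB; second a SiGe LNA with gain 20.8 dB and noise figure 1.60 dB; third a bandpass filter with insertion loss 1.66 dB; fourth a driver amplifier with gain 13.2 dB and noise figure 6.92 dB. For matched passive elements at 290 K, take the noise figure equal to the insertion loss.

4.30 dB

Convert to linear (a loss of L dB is a gain of −L dB): F_i = 10^(NF_i/10), G_i = 10^(G_i,dB/10)
  Stage 1: F_1 = 10^(2.55/10) = 1.799, G_1 = 10^(−2.55/10) = 0.5559
  Stage 2: F_2 = 10^(1.60/10) = 1.445, G_2 = 10^(20.8/10) = 120.2
  Stage 3: F_3 = 10^(1.66/10) = 1.466, G_3 = 10^(−1.66/10) = 0.6823
  Stage 4: F_4 = 10^(6.92/10) = 4.920, G_4 = 10^(13.2/10) = 20.89
Friis cascade:
  F = 1.799 + (1.445 − 1)/0.5559 + (1.466 − 1)/66.83 + (4.920 − 1)/45.60 = 2.693
NF = 10 log₁₀(2.693) = 4.30 dB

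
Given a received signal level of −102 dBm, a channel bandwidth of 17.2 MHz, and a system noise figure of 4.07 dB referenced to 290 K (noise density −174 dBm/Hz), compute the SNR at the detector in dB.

−4.4 dB

Noise floor: N = −174 + 10 log₁₀(B) + NF
10 log₁₀(1.72×10⁷) = 72.36 dB
N = −174 + 72.36 + 4.07 = −97.57 dBm
SNR = P_sig − N = −102 − (−97.57) = −4.43 dB → −4.4 dB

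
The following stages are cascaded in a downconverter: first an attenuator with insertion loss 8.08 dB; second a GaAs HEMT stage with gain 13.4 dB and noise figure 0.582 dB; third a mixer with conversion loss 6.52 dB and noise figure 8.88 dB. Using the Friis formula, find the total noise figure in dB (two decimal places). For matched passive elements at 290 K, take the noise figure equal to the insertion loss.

9.70 dB

Convert to linear (a loss of L dB is a gain of −L dB): F_i = 10^(NF_i/10), G_i = 10^(G_i,dB/10)
  Stage 1: F_1 = 10^(8.08/10) = 6.427, G_1 = 10^(−8.08/10) = 0.1556
  Stage 2: F_2 = 10^(0.582/10) = 1.143, G_2 = 10^(13.4/10) = 21.88
  Stage 3: F_3 = 10^(8.88/10) = 7.727, G_3 = 10^(−6.52/10) = 0.2228
Friis cascade:
  F = 6.427 + (1.143 − 1)/0.1556 + (7.727 − 1)/3.404 = 9.325
NF = 10 log₁₀(9.325) = 9.70 dB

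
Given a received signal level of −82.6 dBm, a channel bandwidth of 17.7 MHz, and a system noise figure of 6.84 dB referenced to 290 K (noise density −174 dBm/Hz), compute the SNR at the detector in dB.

Noise floor: N = −174 + 10 log₁₀(B) + NF
10 log₁₀(1.77×10⁷) = 72.48 dB
N = −174 + 72.48 + 6.84 = −94.68 dBm
SNR = P_sig − N = −82.6 − (−94.68) = 12.08 dB → 12.1 dB

12.1 dB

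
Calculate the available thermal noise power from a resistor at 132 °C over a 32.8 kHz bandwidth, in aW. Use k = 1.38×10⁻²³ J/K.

T = 132 °C + 273.15 = 405.15 K
P_n = kTB = 1.38×10⁻²³ × 405.15 × 3.28×10⁴ = 1.83×10⁻¹⁶ W = 183 aW

183 aW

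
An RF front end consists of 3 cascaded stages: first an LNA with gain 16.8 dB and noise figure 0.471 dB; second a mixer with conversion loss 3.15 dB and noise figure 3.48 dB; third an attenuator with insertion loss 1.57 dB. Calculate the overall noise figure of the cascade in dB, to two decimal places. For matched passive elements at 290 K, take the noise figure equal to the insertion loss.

0.64 dB

Convert to linear (a loss of L dB is a gain of −L dB): F_i = 10^(NF_i/10), G_i = 10^(G_i,dB/10)
  Stage 1: F_1 = 10^(0.471/10) = 1.115, G_1 = 10^(16.8/10) = 47.86
  Stage 2: F_2 = 10^(3.48/10) = 2.228, G_2 = 10^(−3.15/10) = 0.4842
  Stage 3: F_3 = 10^(1.57/10) = 1.435, G_3 = 10^(−1.57/10) = 0.6966
Friis cascade:
  F = 1.115 + (2.228 − 1)/47.86 + (1.435 − 1)/23.17 = 1.159
NF = 10 log₁₀(1.159) = 0.64 dB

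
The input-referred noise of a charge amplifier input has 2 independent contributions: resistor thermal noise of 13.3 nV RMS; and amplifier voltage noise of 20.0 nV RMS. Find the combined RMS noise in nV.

Uncorrelated sources add in power (mean-square): V_tot = √(ΣV_i²)
V_tot = √[(1.33×10⁻⁸)² + (2.00×10⁻⁸)²] = 2.40×10⁻⁸ V = 24.0 nV

24.0 nV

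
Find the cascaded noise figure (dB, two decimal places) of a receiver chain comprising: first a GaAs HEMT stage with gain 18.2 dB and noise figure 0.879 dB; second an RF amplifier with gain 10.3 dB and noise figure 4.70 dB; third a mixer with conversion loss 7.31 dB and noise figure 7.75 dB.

Convert to linear (a loss of L dB is a gain of −L dB): F_i = 10^(NF_i/10), G_i = 10^(G_i,dB/10)
  Stage 1: F_1 = 10^(0.879/10) = 1.224, G_1 = 10^(18.2/10) = 66.07
  Stage 2: F_2 = 10^(4.70/10) = 2.951, G_2 = 10^(10.3/10) = 10.72
  Stage 3: F_3 = 10^(7.75/10) = 5.957, G_3 = 10^(−7.31/10) = 0.1858
Friis cascade:
  F = 1.224 + (2.951 − 1)/66.07 + (5.957 − 1)/707.9 = 1.261
NF = 10 log₁₀(1.261) = 1.01 dB

1.01 dB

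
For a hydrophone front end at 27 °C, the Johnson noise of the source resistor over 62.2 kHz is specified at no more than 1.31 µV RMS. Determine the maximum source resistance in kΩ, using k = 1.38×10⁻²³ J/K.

T = 27 °C + 273.15 = 300.15 K
Johnson–Nyquist: V_n = √(4kTRB) ⇒ R = V_n² / (4kTB)
4kTB = 4 × 1.38×10⁻²³ × 300.15 × 6.22×10⁴ = 1.03×10⁻¹⁵
R = (1.31×10⁻⁶)² / 1.03×10⁻¹⁵ = 1.67×10³ Ω = 1.67 kΩ

1.67 kΩ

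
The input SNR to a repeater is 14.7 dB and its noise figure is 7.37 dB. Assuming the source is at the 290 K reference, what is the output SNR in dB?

7.33 dB

By definition F = SNR_in/SNR_out, so in dB: SNR_out = SNR_in − NF
SNR_out = 14.7 − 7.37 = 7.33 dB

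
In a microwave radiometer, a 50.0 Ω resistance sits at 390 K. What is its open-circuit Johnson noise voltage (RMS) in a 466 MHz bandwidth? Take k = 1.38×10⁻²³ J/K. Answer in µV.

22.4 µV

V_n = √(4kTRB)
4kTRB = 4 × 1.38×10⁻²³ × 390 × 5.00×10¹ × 4.66×10⁸ = 5.02×10⁻¹⁰ V²
V_n = √(5.02×10⁻¹⁰) = 2.24×10⁻⁵ V = 22.4 µV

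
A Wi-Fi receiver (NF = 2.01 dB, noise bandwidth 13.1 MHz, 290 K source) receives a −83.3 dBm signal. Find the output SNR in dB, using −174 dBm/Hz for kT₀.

17.5 dB

Noise floor: N = −174 + 10 log₁₀(B) + NF
10 log₁₀(1.31×10⁷) = 71.17 dB
N = −174 + 71.17 + 2.01 = −100.82 dBm
SNR = P_sig − N = −83.3 − (−100.82) = 17.52 dB → 17.5 dB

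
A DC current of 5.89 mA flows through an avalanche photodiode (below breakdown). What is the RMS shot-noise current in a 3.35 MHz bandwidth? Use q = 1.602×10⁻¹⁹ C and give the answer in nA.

I_n = √(2qI·B)
2qI·B = 2 × 1.602×10⁻¹⁹ × 5.89×10⁻³ × 3.35×10⁶ = 6.32×10⁻¹⁵ A²
I_n = √(6.32×10⁻¹⁵) = 7.95×10⁻⁸ A = 79.5 nA

79.5 nA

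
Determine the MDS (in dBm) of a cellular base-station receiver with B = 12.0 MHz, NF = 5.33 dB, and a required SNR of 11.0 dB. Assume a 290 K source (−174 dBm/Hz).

−86.9 dBm

Sensitivity = −174 + 10 log₁₀(B) + NF + SNR_min
= −174 + 70.79 + 5.33 + 11.0
= −86.88 dBm → −86.9 dBm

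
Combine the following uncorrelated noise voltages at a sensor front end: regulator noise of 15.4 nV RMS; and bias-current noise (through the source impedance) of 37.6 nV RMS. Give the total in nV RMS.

40.6 nV

Uncorrelated sources add in power (mean-square): V_tot = √(ΣV_i²)
V_tot = √[(1.54×10⁻⁸)² + (3.76×10⁻⁸)²] = 4.06×10⁻⁸ V = 40.6 nV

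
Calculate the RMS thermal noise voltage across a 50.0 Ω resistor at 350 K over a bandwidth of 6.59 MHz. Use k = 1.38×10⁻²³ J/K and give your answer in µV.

2.52 µV

V_n = √(4kTRB)
4kTRB = 4 × 1.38×10⁻²³ × 350 × 5.00×10¹ × 6.59×10⁶ = 6.37×10⁻¹² V²
V_n = √(6.37×10⁻¹²) = 2.52×10⁻⁶ V = 2.52 µV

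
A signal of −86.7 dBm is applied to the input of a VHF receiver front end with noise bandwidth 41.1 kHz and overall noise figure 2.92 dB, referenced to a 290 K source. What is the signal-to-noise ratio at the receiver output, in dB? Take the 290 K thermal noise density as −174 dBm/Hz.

Noise floor: N = −174 + 10 log₁₀(B) + NF
10 log₁₀(4.11×10⁴) = 46.14 dB
N = −174 + 46.14 + 2.92 = −124.94 dBm
SNR = P_sig − N = −86.7 − (−124.94) = 38.24 dB → 38.2 dB

38.2 dB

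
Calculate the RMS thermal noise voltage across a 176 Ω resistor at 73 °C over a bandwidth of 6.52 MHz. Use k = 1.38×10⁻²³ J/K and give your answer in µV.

T = 73 °C + 273.15 = 346.15 K
V_n = √(4kTRB)
4kTRB = 4 × 1.38×10⁻²³ × 346.15 × 1.76×10² × 6.52×10⁶ = 2.19×10⁻¹¹ V²
V_n = √(2.19×10⁻¹¹) = 4.68×10⁻⁶ V = 4.68 µV

4.68 µV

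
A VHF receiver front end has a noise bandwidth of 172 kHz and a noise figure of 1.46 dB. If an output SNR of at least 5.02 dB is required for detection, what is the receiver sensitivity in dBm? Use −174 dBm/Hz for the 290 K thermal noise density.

Sensitivity = −174 + 10 log₁₀(B) + NF + SNR_min
= −174 + 52.36 + 1.46 + 5.02
= −115.16 dBm → −115.2 dBm

−115.2 dBm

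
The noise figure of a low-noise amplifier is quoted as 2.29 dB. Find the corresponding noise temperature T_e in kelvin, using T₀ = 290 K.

F = 10^(2.29/10) = 1.69434
T_e = (F − 1)·T₀ = (1.69434 − 1) × 290 = 201 K

201 K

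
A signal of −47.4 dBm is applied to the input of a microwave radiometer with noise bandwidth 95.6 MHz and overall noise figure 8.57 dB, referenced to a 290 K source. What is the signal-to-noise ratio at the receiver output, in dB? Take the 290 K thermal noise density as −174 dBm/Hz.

38.2 dB

Noise floor: N = −174 + 10 log₁₀(B) + NF
10 log₁₀(9.56×10⁷) = 79.8 dB
N = −174 + 79.8 + 8.57 = −85.63 dBm
SNR = P_sig − N = −47.4 − (−85.63) = 38.23 dB → 38.2 dB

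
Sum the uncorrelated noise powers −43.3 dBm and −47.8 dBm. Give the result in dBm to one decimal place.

−42.0 dBm

Convert to linear, add, convert back:
P₁ = 4.68×10⁻⁸ W, P₂ = 1.66×10⁻⁸ W
P_tot = 6.34×10⁻⁸ W → 10 log₁₀(P_tot / 10⁻³) = −42.0 dBm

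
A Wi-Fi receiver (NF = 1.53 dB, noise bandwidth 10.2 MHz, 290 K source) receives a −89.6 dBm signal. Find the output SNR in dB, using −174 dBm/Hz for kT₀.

Noise floor: N = −174 + 10 log₁₀(B) + NF
10 log₁₀(1.02×10⁷) = 70.09 dB
N = −174 + 70.09 + 1.53 = −102.38 dBm
SNR = P_sig − N = −89.6 − (−102.38) = 12.78 dB → 12.8 dB

12.8 dB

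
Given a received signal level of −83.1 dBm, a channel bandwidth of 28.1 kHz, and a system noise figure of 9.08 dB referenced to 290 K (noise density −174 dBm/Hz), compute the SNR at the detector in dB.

Noise floor: N = −174 + 10 log₁₀(B) + NF
10 log₁₀(2.81×10⁴) = 44.49 dB
N = −174 + 44.49 + 9.08 = −120.43 dBm
SNR = P_sig − N = −83.1 − (−120.43) = 37.33 dB → 37.3 dB

37.3 dB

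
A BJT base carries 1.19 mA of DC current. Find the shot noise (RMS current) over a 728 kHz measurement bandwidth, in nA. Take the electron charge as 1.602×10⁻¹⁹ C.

I_n = √(2qI·B)
2qI·B = 2 × 1.602×10⁻¹⁹ × 1.19×10⁻³ × 7.28×10⁵ = 2.78×10⁻¹⁶ A²
I_n = √(2.78×10⁻¹⁶) = 1.67×10⁻⁸ A = 16.7 nA

16.7 nA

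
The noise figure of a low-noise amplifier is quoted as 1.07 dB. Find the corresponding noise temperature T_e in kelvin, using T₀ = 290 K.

F = 10^(1.07/10) = 1.27938
T_e = (F − 1)·T₀ = (1.27938 − 1) × 290 = 81.0 K

81.0 K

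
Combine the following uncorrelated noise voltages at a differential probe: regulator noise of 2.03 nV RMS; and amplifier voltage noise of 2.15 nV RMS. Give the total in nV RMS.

Uncorrelated sources add in power (mean-square): V_tot = √(ΣV_i²)
V_tot = √[(2.03×10⁻⁹)² + (2.15×10⁻⁹)²] = 2.96×10⁻⁹ V = 2.96 nV

2.96 nV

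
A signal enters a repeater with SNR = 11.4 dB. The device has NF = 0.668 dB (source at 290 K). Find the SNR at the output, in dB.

By definition F = SNR_in/SNR_out, so in dB: SNR_out = SNR_in − NF
SNR_out = 11.4 − 0.668 = 10.732 dB

10.732 dB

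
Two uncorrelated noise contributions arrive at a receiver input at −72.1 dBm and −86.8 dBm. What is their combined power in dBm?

−72.0 dBm

Convert to linear, add, convert back:
P₁ = 6.17×10⁻¹¹ W, P₂ = 2.09×10⁻¹² W
P_tot = 6.37×10⁻¹¹ W → 10 log₁₀(P_tot / 10⁻³) = −72.0 dBm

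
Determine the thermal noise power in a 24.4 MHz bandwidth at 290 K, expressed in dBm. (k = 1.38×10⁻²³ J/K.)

−100.1 dBm

P_n = kTB = 1.38×10⁻²³ × 290 × 2.44×10⁷ = 9.76×10⁻¹⁴ W
In dBm: 10 log₁₀(9.76×10⁻¹⁴ / 10⁻³) = −100.1 dBm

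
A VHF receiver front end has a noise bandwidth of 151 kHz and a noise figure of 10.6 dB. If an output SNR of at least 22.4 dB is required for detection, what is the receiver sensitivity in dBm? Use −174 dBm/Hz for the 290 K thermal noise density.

Sensitivity = −174 + 10 log₁₀(B) + NF + SNR_min
= −174 + 51.79 + 10.6 + 22.4
= −89.21 dBm → −89.2 dBm

−89.2 dBm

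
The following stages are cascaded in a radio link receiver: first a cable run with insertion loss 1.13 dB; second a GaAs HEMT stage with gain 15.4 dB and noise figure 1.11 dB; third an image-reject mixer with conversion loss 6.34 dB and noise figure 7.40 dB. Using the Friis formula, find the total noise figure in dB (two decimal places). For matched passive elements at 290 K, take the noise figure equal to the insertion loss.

Convert to linear (a loss of L dB is a gain of −L dB): F_i = 10^(NF_i/10), G_i = 10^(G_i,dB/10)
  Stage 1: F_1 = 10^(1.13/10) = 1.297, G_1 = 10^(−1.13/10) = 0.7709
  Stage 2: F_2 = 10^(1.11/10) = 1.291, G_2 = 10^(15.4/10) = 34.67
  Stage 3: F_3 = 10^(7.40/10) = 5.495, G_3 = 10^(−6.34/10) = 0.2323
Friis cascade:
  F = 1.297 + (1.291 − 1)/0.7709 + (5.495 − 1)/26.73 = 1.843
NF = 10 log₁₀(1.843) = 2.66 dB

2.66 dB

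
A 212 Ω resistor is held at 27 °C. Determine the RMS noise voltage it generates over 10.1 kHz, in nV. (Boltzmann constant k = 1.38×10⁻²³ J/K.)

188 nV

T = 27 °C + 273.15 = 300.15 K
V_n = √(4kTRB)
4kTRB = 4 × 1.38×10⁻²³ × 300.15 × 2.12×10² × 1.01×10⁴ = 3.55×10⁻¹⁴ V²
V_n = √(3.55×10⁻¹⁴) = 1.88×10⁻⁷ V = 188 nV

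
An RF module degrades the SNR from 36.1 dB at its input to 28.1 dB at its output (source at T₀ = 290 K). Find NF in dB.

8.0 dB

NF (dB) = SNR_in(dB) − SNR_out(dB) when the source is at T₀
NF = 36.1 − 28.1 = 8.0 dB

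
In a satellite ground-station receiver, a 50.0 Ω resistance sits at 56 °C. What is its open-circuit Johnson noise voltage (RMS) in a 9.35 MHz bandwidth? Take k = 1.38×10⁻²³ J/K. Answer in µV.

2.91 µV

T = 56 °C + 273.15 = 329.15 K
V_n = √(4kTRB)
4kTRB = 4 × 1.38×10⁻²³ × 329.15 × 5.00×10¹ × 9.35×10⁶ = 8.49×10⁻¹² V²
V_n = √(8.49×10⁻¹²) = 2.91×10⁻⁶ V = 2.91 µV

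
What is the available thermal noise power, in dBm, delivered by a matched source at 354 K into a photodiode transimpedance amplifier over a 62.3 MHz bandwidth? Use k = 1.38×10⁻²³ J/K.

P_n = kTB = 1.38×10⁻²³ × 354 × 6.23×10⁷ = 3.04×10⁻¹³ W
In dBm: 10 log₁₀(3.04×10⁻¹³ / 10⁻³) = −95.2 dBm

−95.2 dBm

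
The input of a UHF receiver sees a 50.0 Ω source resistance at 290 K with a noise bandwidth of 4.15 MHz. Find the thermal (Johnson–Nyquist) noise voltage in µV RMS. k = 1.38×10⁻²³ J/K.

V_n = √(4kTRB)
4kTRB = 4 × 1.38×10⁻²³ × 290 × 5.00×10¹ × 4.15×10⁶ = 3.32×10⁻¹² V²
V_n = √(3.32×10⁻¹²) = 1.82×10⁻⁶ V = 1.82 µV

1.82 µV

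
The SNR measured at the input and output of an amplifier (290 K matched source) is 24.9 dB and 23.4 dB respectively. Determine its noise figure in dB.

1.5 dB

NF (dB) = SNR_in(dB) − SNR_out(dB) when the source is at T₀
NF = 24.9 − 23.4 = 1.5 dB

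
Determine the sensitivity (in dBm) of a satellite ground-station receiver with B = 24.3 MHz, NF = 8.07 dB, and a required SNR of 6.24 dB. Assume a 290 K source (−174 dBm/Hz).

−85.8 dBm

Sensitivity = −174 + 10 log₁₀(B) + NF + SNR_min
= −174 + 73.86 + 8.07 + 6.24
= −85.83 dBm → −85.8 dBm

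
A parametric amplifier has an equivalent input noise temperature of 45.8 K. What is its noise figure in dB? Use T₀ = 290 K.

F = 1 + T_e/T₀ = 1 + 45.8/290 = 1.15793
NF = 10 log₁₀(1.15793) = 0.637 dB

0.637 dB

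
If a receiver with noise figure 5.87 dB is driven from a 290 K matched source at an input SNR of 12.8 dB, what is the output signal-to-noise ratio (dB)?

By definition F = SNR_in/SNR_out, so in dB: SNR_out = SNR_in − NF
SNR_out = 12.8 − 5.87 = 6.93 dB

6.93 dB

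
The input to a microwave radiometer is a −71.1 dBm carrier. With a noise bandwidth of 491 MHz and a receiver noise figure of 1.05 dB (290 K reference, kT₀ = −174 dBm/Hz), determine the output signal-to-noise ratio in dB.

Noise floor: N = −174 + 10 log₁₀(B) + NF
10 log₁₀(4.91×10⁸) = 86.91 dB
N = −174 + 86.91 + 1.05 = −86.04 dBm
SNR = P_sig − N = −71.1 − (−86.04) = 14.94 dB → 14.9 dB

14.9 dB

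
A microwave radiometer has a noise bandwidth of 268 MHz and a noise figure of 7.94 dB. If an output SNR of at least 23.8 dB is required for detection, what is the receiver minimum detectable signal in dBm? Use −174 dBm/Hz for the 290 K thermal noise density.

Sensitivity = −174 + 10 log₁₀(B) + NF + SNR_min
= −174 + 84.28 + 7.94 + 23.8
= −57.98 dBm → −58.0 dBm

−58.0 dBm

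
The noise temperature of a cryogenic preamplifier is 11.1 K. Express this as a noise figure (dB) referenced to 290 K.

0.163 dB

F = 1 + T_e/T₀ = 1 + 11.1/290 = 1.03828
NF = 10 log₁₀(1.03828) = 0.163 dB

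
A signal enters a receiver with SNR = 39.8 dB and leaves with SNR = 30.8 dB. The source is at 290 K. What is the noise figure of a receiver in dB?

9.0 dB

NF (dB) = SNR_in(dB) − SNR_out(dB) when the source is at T₀
NF = 39.8 − 30.8 = 9.0 dB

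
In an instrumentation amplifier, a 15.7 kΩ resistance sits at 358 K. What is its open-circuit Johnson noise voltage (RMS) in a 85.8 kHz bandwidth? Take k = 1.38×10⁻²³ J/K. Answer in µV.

5.16 µV

V_n = √(4kTRB)
4kTRB = 4 × 1.38×10⁻²³ × 358 × 1.57×10⁴ × 8.58×10⁴ = 2.66×10⁻¹¹ V²
V_n = √(2.66×10⁻¹¹) = 5.16×10⁻⁶ V = 5.16 µV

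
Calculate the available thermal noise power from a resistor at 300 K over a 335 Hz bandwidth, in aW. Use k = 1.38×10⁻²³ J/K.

P_n = kTB = 1.38×10⁻²³ × 300 × 3.35×10² = 1.39×10⁻¹⁸ W = 1.39 aW

1.39 aW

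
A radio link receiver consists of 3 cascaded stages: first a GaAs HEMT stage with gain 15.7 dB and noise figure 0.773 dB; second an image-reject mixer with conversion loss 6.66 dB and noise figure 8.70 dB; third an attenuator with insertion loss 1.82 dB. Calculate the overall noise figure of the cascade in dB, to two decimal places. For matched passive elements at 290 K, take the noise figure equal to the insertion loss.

1.56 dB

Convert to linear (a loss of L dB is a gain of −L dB): F_i = 10^(NF_i/10), G_i = 10^(G_i,dB/10)
  Stage 1: F_1 = 10^(0.773/10) = 1.195, G_1 = 10^(15.7/10) = 37.15
  Stage 2: F_2 = 10^(8.70/10) = 7.413, G_2 = 10^(−6.66/10) = 0.2158
  Stage 3: F_3 = 10^(1.82/10) = 1.521, G_3 = 10^(−1.82/10) = 0.6577
Friis cascade:
  F = 1.195 + (7.413 − 1)/37.15 + (1.521 − 1)/8.017 = 1.432
NF = 10 log₁₀(1.432) = 1.56 dB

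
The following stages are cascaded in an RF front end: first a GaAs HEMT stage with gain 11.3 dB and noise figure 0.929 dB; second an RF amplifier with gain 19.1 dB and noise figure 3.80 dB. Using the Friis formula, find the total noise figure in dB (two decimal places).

Convert to linear (a loss of L dB is a gain of −L dB): F_i = 10^(NF_i/10), G_i = 10^(G_i,dB/10)
  Stage 1: F_1 = 10^(0.929/10) = 1.239, G_1 = 10^(11.3/10) = 13.49
  Stage 2: F_2 = 10^(3.80/10) = 2.399, G_2 = 10^(19.1/10) = 81.28
Friis cascade:
  F = 1.239 + (2.399 − 1)/13.49 = 1.342
NF = 10 log₁₀(1.342) = 1.28 dB

1.28 dB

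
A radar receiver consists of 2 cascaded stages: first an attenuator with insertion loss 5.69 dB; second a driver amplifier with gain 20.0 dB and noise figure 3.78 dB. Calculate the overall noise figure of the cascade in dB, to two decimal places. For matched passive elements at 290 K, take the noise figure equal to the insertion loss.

Convert to linear (a loss of L dB is a gain of −L dB): F_i = 10^(NF_i/10), G_i = 10^(G_i,dB/10)
  Stage 1: F_1 = 10^(5.69/10) = 3.707, G_1 = 10^(−5.69/10) = 0.2698
  Stage 2: F_2 = 10^(3.78/10) = 2.388, G_2 = 10^(20.0/10) = 100.0
Friis cascade:
  F = 3.707 + (2.388 − 1)/0.2698 = 8.851
NF = 10 log₁₀(8.851) = 9.47 dB

9.47 dB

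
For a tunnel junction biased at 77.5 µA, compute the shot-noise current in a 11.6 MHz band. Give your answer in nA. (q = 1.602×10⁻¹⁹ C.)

17.0 nA

I_n = √(2qI·B)
2qI·B = 2 × 1.602×10⁻¹⁹ × 7.75×10⁻⁵ × 1.16×10⁷ = 2.88×10⁻¹⁶ A²
I_n = √(2.88×10⁻¹⁶) = 1.70×10⁻⁸ A = 17.0 nA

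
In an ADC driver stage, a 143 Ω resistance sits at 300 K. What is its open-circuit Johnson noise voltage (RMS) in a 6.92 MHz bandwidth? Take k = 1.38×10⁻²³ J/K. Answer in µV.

4.05 µV

V_n = √(4kTRB)
4kTRB = 4 × 1.38×10⁻²³ × 300 × 1.43×10² × 6.92×10⁶ = 1.64×10⁻¹¹ V²
V_n = √(1.64×10⁻¹¹) = 4.05×10⁻⁶ V = 4.05 µV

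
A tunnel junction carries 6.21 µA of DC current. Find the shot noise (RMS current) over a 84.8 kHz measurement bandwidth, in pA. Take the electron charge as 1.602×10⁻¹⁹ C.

I_n = √(2qI·B)
2qI·B = 2 × 1.602×10⁻¹⁹ × 6.21×10⁻⁶ × 8.48×10⁴ = 1.69×10⁻¹⁹ A²
I_n = √(1.69×10⁻¹⁹) = 4.11×10⁻¹⁰ A = 411 pA

411 pA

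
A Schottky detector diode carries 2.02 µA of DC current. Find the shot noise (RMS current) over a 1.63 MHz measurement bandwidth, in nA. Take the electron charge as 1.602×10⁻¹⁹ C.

I_n = √(2qI·B)
2qI·B = 2 × 1.602×10⁻¹⁹ × 2.02×10⁻⁶ × 1.63×10⁶ = 1.05×10⁻¹⁸ A²
I_n = √(1.05×10⁻¹⁸) = 1.03×10⁻⁹ A = 1.03 nA

1.03 nA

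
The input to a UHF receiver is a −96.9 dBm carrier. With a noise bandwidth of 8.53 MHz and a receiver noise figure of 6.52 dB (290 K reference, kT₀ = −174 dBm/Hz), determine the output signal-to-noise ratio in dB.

Noise floor: N = −174 + 10 log₁₀(B) + NF
10 log₁₀(8.53×10⁶) = 69.31 dB
N = −174 + 69.31 + 6.52 = −98.17 dBm
SNR = P_sig − N = −96.9 − (−98.17) = 1.27 dB → 1.3 dB

1.3 dB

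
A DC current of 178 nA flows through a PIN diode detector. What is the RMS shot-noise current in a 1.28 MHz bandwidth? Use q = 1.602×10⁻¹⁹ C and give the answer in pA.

I_n = √(2qI·B)
2qI·B = 2 × 1.602×10⁻¹⁹ × 1.78×10⁻⁷ × 1.28×10⁶ = 7.30×10⁻²⁰ A²
I_n = √(7.30×10⁻²⁰) = 2.70×10⁻¹⁰ A = 270 pA

270 pA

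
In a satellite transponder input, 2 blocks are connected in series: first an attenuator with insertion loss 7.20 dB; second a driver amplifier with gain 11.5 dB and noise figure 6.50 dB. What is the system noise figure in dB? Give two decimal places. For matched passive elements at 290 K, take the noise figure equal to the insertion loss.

13.70 dB

Convert to linear (a loss of L dB is a gain of −L dB): F_i = 10^(NF_i/10), G_i = 10^(G_i,dB/10)
  Stage 1: F_1 = 10^(7.20/10) = 5.248, G_1 = 10^(−7.20/10) = 0.1905
  Stage 2: F_2 = 10^(6.50/10) = 4.467, G_2 = 10^(11.5/10) = 14.13
Friis cascade:
  F = 5.248 + (4.467 − 1)/0.1905 = 23.44
NF = 10 log₁₀(23.44) = 13.70 dB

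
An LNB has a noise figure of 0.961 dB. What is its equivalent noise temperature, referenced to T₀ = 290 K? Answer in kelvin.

F = 10^(0.961/10) = 1.24767
T_e = (F − 1)·T₀ = (1.24767 − 1) × 290 = 71.8 K

71.8 K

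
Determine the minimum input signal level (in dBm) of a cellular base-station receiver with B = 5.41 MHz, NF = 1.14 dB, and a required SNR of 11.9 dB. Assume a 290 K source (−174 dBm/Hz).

Sensitivity = −174 + 10 log₁₀(B) + NF + SNR_min
= −174 + 67.33 + 1.14 + 11.9
= −93.63 dBm → −93.6 dBm

−93.6 dBm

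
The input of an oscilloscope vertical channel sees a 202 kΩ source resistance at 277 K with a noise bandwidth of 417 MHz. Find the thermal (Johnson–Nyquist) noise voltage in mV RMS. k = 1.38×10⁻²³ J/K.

1.13 mV

V_n = √(4kTRB)
4kTRB = 4 × 1.38×10⁻²³ × 277 × 2.02×10⁵ × 4.17×10⁸ = 1.29×10⁻⁶ V²
V_n = √(1.29×10⁻⁶) = 1.13×10⁻³ V = 1.13 mV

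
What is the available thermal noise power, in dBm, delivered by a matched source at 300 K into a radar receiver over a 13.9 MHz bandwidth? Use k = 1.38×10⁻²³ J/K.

P_n = kTB = 1.38×10⁻²³ × 300 × 1.39×10⁷ = 5.75×10⁻¹⁴ W
In dBm: 10 log₁₀(5.75×10⁻¹⁴ / 10⁻³) = −102.4 dBm

−102.4 dBm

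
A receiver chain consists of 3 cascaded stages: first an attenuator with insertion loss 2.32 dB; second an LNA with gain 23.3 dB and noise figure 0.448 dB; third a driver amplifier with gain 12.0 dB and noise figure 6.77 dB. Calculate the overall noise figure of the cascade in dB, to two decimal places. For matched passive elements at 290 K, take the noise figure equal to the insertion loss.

Convert to linear (a loss of L dB is a gain of −L dB): F_i = 10^(NF_i/10), G_i = 10^(G_i,dB/10)
  Stage 1: F_1 = 10^(2.32/10) = 1.706, G_1 = 10^(−2.32/10) = 0.5861
  Stage 2: F_2 = 10^(0.448/10) = 1.109, G_2 = 10^(23.3/10) = 213.8
  Stage 3: F_3 = 10^(6.77/10) = 4.753, G_3 = 10^(12.0/10) = 15.85
Friis cascade:
  F = 1.706 + (1.109 − 1)/0.5861 + (4.753 − 1)/125.3 = 1.921
NF = 10 log₁₀(1.921) = 2.84 dB

2.84 dB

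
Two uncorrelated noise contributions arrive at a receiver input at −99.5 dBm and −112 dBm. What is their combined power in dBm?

−99.3 dBm

Convert to linear, add, convert back:
P₁ = 1.12×10⁻¹³ W, P₂ = 6.31×10⁻¹⁵ W
P_tot = 1.19×10⁻¹³ W → 10 log₁₀(P_tot / 10⁻³) = −99.3 dBm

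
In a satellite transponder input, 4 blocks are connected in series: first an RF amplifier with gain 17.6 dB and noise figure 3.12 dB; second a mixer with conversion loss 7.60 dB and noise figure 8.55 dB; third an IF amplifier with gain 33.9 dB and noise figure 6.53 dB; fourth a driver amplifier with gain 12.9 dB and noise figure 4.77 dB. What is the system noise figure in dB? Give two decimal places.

3.99 dB

Convert to linear (a loss of L dB is a gain of −L dB): F_i = 10^(NF_i/10), G_i = 10^(G_i,dB/10)
  Stage 1: F_1 = 10^(3.12/10) = 2.051, G_1 = 10^(17.6/10) = 57.54
  Stage 2: F_2 = 10^(8.55/10) = 7.161, G_2 = 10^(−7.60/10) = 0.1738
  Stage 3: F_3 = 10^(6.53/10) = 4.498, G_3 = 10^(33.9/10) = 2455
  Stage 4: F_4 = 10^(4.77/10) = 2.999, G_4 = 10^(12.9/10) = 19.50
Friis cascade:
  F = 2.051 + (7.161 − 1)/57.54 + (4.498 − 1)/10.00 + (2.999 − 1)/2.455×10⁴ = 2.508
NF = 10 log₁₀(2.508) = 3.99 dB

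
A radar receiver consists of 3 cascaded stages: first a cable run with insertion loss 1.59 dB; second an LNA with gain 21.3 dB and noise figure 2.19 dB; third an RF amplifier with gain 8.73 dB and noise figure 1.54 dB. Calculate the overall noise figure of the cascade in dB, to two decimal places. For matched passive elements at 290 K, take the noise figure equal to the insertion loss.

Convert to linear (a loss of L dB is a gain of −L dB): F_i = 10^(NF_i/10), G_i = 10^(G_i,dB/10)
  Stage 1: F_1 = 10^(1.59/10) = 1.442, G_1 = 10^(−1.59/10) = 0.6934
  Stage 2: F_2 = 10^(2.19/10) = 1.656, G_2 = 10^(21.3/10) = 134.9
  Stage 3: F_3 = 10^(1.54/10) = 1.426, G_3 = 10^(8.73/10) = 7.464
Friis cascade:
  F = 1.442 + (1.656 − 1)/0.6934 + (1.426 − 1)/93.54 = 2.392
NF = 10 log₁₀(2.392) = 3.79 dB

3.79 dB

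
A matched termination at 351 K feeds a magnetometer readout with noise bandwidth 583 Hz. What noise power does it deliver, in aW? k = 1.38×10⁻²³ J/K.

P_n = kTB = 1.38×10⁻²³ × 351 × 5.83×10² = 2.82×10⁻¹⁸ W = 2.82 aW

2.82 aW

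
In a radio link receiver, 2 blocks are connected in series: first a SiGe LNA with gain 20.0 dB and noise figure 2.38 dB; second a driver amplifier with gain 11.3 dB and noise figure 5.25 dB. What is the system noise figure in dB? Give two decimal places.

Convert to linear (a loss of L dB is a gain of −L dB): F_i = 10^(NF_i/10), G_i = 10^(G_i,dB/10)
  Stage 1: F_1 = 10^(2.38/10) = 1.730, G_1 = 10^(20.0/10) = 100.0
  Stage 2: F_2 = 10^(5.25/10) = 3.350, G_2 = 10^(11.3/10) = 13.49
Friis cascade:
  F = 1.730 + (3.350 − 1)/100.0 = 1.753
NF = 10 log₁₀(1.753) = 2.44 dB

2.44 dB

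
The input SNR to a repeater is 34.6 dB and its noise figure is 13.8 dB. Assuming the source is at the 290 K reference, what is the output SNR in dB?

By definition F = SNR_in/SNR_out, so in dB: SNR_out = SNR_in − NF
SNR_out = 34.6 − 13.8 = 20.8 dB

20.8 dB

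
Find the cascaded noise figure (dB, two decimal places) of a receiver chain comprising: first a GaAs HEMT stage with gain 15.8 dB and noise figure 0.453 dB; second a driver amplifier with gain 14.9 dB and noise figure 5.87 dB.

0.74 dB

Convert to linear (a loss of L dB is a gain of −L dB): F_i = 10^(NF_i/10), G_i = 10^(G_i,dB/10)
  Stage 1: F_1 = 10^(0.453/10) = 1.110, G_1 = 10^(15.8/10) = 38.02
  Stage 2: F_2 = 10^(5.87/10) = 3.864, G_2 = 10^(14.9/10) = 30.90
Friis cascade:
  F = 1.110 + (3.864 − 1)/38.02 = 1.185
NF = 10 log₁₀(1.185) = 0.74 dB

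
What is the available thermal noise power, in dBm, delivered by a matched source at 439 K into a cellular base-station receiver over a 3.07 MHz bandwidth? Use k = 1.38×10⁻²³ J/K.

−107.3 dBm

P_n = kTB = 1.38×10⁻²³ × 439 × 3.07×10⁶ = 1.86×10⁻¹⁴ W
In dBm: 10 log₁₀(1.86×10⁻¹⁴ / 10⁻³) = −107.3 dBm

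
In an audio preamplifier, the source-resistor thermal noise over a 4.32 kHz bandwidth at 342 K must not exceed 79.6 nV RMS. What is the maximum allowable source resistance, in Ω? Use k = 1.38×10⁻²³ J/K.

77.7 Ω

Johnson–Nyquist: V_n = √(4kTRB) ⇒ R = V_n² / (4kTB)
4kTB = 4 × 1.38×10⁻²³ × 342 × 4.32×10³ = 8.16×10⁻¹⁷
R = (7.96×10⁻⁸)² / 8.16×10⁻¹⁷ = 7.77×10¹ Ω = 77.7 Ω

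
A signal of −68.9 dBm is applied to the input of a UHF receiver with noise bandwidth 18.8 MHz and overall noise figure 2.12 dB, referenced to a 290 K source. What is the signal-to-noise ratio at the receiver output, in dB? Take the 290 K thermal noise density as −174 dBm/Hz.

30.2 dB

Noise floor: N = −174 + 10 log₁₀(B) + NF
10 log₁₀(1.88×10⁷) = 72.74 dB
N = −174 + 72.74 + 2.12 = −99.14 dBm
SNR = P_sig − N = −68.9 − (−99.14) = 30.24 dB → 30.2 dB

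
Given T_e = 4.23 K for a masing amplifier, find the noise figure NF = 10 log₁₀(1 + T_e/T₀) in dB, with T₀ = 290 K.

0.063 dB

F = 1 + T_e/T₀ = 1 + 4.23/290 = 1.01459
NF = 10 log₁₀(1.01459) = 0.063 dB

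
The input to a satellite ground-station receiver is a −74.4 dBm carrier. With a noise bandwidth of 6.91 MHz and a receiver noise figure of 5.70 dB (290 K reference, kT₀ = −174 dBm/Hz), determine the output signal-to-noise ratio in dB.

25.5 dB

Noise floor: N = −174 + 10 log₁₀(B) + NF
10 log₁₀(6.91×10⁶) = 68.39 dB
N = −174 + 68.39 + 5.70 = −99.91 dBm
SNR = P_sig − N = −74.4 − (−99.91) = 25.51 dB → 25.5 dB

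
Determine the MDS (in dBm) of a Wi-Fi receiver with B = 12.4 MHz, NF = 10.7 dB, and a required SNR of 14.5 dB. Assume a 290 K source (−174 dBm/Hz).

−77.9 dBm

Sensitivity = −174 + 10 log₁₀(B) + NF + SNR_min
= −174 + 70.93 + 10.7 + 14.5
= −77.87 dBm → −77.9 dBm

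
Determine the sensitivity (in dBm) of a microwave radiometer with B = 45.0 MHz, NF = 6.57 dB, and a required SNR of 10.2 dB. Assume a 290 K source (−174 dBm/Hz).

−80.7 dBm

Sensitivity = −174 + 10 log₁₀(B) + NF + SNR_min
= −174 + 76.53 + 6.57 + 10.2
= −80.70 dBm → −80.7 dBm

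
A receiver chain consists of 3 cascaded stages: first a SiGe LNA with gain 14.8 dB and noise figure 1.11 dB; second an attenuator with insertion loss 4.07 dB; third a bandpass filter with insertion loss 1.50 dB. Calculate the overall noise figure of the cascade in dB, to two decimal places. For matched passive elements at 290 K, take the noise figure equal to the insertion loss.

Convert to linear (a loss of L dB is a gain of −L dB): F_i = 10^(NF_i/10), G_i = 10^(G_i,dB/10)
  Stage 1: F_1 = 10^(1.11/10) = 1.291, G_1 = 10^(14.8/10) = 30.20
  Stage 2: F_2 = 10^(4.07/10) = 2.553, G_2 = 10^(−4.07/10) = 0.3917
  Stage 3: F_3 = 10^(1.50/10) = 1.413, G_3 = 10^(−1.50/10) = 0.7079
Friis cascade:
  F = 1.291 + (2.553 − 1)/30.20 + (1.413 − 1)/11.83 = 1.378
NF = 10 log₁₀(1.378) = 1.39 dB

1.39 dB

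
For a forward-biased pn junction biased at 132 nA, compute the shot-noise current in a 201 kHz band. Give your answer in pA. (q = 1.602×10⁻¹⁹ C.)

I_n = √(2qI·B)
2qI·B = 2 × 1.602×10⁻¹⁹ × 1.32×10⁻⁷ × 2.01×10⁵ = 8.50×10⁻²¹ A²
I_n = √(8.50×10⁻²¹) = 9.22×10⁻¹¹ A = 92.2 pA

92.2 pA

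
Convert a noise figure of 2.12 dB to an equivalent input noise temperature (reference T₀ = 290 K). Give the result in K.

F = 10^(2.12/10) = 1.6293
T_e = (F − 1)·T₀ = (1.6293 − 1) × 290 = 182 K

182 K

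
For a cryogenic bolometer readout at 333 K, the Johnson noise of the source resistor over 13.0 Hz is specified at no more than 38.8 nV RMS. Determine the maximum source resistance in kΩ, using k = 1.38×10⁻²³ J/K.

Johnson–Nyquist: V_n = √(4kTRB) ⇒ R = V_n² / (4kTB)
4kTB = 4 × 1.38×10⁻²³ × 333 × 1.30×10¹ = 2.39×10⁻¹⁹
R = (3.88×10⁻⁸)² / 2.39×10⁻¹⁹ = 6.30×10³ Ω = 6.30 kΩ

6.30 kΩ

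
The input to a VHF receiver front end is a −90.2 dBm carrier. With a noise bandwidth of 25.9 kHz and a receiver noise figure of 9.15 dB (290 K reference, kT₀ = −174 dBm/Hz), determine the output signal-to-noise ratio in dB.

30.5 dB

Noise floor: N = −174 + 10 log₁₀(B) + NF
10 log₁₀(2.59×10⁴) = 44.13 dB
N = −174 + 44.13 + 9.15 = −120.72 dBm
SNR = P_sig − N = −90.2 − (−120.72) = 30.52 dB → 30.5 dB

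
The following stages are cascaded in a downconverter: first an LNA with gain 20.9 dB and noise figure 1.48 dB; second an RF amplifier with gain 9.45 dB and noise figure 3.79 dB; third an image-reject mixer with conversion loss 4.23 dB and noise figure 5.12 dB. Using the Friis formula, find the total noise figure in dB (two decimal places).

1.52 dB

Convert to linear (a loss of L dB is a gain of −L dB): F_i = 10^(NF_i/10), G_i = 10^(G_i,dB/10)
  Stage 1: F_1 = 10^(1.48/10) = 1.406, G_1 = 10^(20.9/10) = 123.0
  Stage 2: F_2 = 10^(3.79/10) = 2.393, G_2 = 10^(9.45/10) = 8.810
  Stage 3: F_3 = 10^(5.12/10) = 3.251, G_3 = 10^(−4.23/10) = 0.3776
Friis cascade:
  F = 1.406 + (2.393 − 1)/123.0 + (3.251 − 1)/1084 = 1.419
NF = 10 log₁₀(1.419) = 1.52 dB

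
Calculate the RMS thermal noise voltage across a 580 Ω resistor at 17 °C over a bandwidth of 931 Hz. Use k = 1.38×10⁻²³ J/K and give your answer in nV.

93.0 nV

T = 17 °C + 273.15 = 290.15 K
V_n = √(4kTRB)
4kTRB = 4 × 1.38×10⁻²³ × 290.15 × 5.80×10² × 9.31×10² = 8.65×10⁻¹⁵ V²
V_n = √(8.65×10⁻¹⁵) = 9.30×10⁻⁸ V = 93.0 nV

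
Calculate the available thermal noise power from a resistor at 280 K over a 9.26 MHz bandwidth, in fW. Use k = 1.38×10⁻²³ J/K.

35.8 fW

P_n = kTB = 1.38×10⁻²³ × 280 × 9.26×10⁶ = 3.58×10⁻¹⁴ W = 35.8 fW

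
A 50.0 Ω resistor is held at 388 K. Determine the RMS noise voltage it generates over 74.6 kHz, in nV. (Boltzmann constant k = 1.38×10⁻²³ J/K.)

283 nV

V_n = √(4kTRB)
4kTRB = 4 × 1.38×10⁻²³ × 388 × 5.00×10¹ × 7.46×10⁴ = 7.99×10⁻¹⁴ V²
V_n = √(7.99×10⁻¹⁴) = 2.83×10⁻⁷ V = 283 nV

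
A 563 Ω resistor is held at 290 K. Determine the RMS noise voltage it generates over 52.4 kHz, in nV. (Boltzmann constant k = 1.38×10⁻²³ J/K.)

687 nV

V_n = √(4kTRB)
4kTRB = 4 × 1.38×10⁻²³ × 290 × 5.63×10² × 5.24×10⁴ = 4.72×10⁻¹³ V²
V_n = √(4.72×10⁻¹³) = 6.87×10⁻⁷ V = 687 nV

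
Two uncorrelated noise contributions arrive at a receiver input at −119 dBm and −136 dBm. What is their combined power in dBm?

Convert to linear, add, convert back:
P₁ = 1.26×10⁻¹⁵ W, P₂ = 2.51×10⁻¹⁷ W
P_tot = 1.28×10⁻¹⁵ W → 10 log₁₀(P_tot / 10⁻³) = −118.9 dBm

−118.9 dBm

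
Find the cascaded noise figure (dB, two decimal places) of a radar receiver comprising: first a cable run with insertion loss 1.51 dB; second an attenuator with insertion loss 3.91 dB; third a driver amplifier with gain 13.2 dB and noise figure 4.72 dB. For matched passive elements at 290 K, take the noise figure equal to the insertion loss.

10.14 dB

Convert to linear (a loss of L dB is a gain of −L dB): F_i = 10^(NF_i/10), G_i = 10^(G_i,dB/10)
  Stage 1: F_1 = 10^(1.51/10) = 1.416, G_1 = 10^(−1.51/10) = 0.7063
  Stage 2: F_2 = 10^(3.91/10) = 2.460, G_2 = 10^(−3.91/10) = 0.4064
  Stage 3: F_3 = 10^(4.72/10) = 2.965, G_3 = 10^(13.2/10) = 20.89
Friis cascade:
  F = 1.416 + (2.460 − 1)/0.7063 + (2.965 − 1)/0.2871 = 10.33
NF = 10 log₁₀(10.33) = 10.14 dB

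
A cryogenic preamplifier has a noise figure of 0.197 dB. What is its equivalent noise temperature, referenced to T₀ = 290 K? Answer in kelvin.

13.5 K

F = 10^(0.197/10) = 1.04641
T_e = (F − 1)·T₀ = (1.04641 − 1) × 290 = 13.5 K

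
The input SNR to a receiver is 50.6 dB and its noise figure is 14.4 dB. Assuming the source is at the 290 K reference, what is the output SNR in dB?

36.2 dB

By definition F = SNR_in/SNR_out, so in dB: SNR_out = SNR_in − NF
SNR_out = 50.6 − 14.4 = 36.2 dB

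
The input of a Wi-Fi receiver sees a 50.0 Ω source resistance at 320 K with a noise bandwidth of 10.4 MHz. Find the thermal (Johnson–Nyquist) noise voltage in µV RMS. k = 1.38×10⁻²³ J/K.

3.03 µV

V_n = √(4kTRB)
4kTRB = 4 × 1.38×10⁻²³ × 320 × 5.00×10¹ × 1.04×10⁷ = 9.19×10⁻¹² V²
V_n = √(9.19×10⁻¹²) = 3.03×10⁻⁶ V = 3.03 µV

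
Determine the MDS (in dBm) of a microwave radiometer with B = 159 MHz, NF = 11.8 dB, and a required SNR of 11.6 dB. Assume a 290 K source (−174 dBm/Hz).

Sensitivity = −174 + 10 log₁₀(B) + NF + SNR_min
= −174 + 82.01 + 11.8 + 11.6
= −68.59 dBm → −68.6 dBm

−68.6 dBm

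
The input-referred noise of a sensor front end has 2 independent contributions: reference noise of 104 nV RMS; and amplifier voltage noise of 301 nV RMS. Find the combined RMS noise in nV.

318 nV

Uncorrelated sources add in power (mean-square): V_tot = √(ΣV_i²)
V_tot = √[(1.04×10⁻⁷)² + (3.01×10⁻⁷)²] = 3.18×10⁻⁷ V = 318 nV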